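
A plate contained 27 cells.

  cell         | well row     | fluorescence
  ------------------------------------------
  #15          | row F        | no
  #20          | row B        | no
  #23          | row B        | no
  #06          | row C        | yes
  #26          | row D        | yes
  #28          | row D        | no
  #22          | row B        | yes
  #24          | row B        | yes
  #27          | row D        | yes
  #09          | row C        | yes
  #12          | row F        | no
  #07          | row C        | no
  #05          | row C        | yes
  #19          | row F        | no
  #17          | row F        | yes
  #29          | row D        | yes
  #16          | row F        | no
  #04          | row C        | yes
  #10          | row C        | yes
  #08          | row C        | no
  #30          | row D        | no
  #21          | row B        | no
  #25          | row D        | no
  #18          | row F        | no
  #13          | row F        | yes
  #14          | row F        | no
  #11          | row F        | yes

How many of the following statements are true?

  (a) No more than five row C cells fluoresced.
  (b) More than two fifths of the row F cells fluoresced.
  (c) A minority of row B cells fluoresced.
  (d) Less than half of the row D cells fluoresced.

2

(a) row C: |A| = 7, |A ∩ B| = 5; needs |A ∩ B| ≤ 5 — true.
(b) row F: |A| = 9, |A ∩ B| = 3; needs |A ∩ B| / |A| > 2/5 — false.
(c) row B: |A| = 5, |A ∩ B| = 2; needs |A ∩ B| < |A ∖ B| — true.
(d) row D: |A| = 6, |A ∩ B| = 3; needs |A ∩ B| < |A ∖ B| — false.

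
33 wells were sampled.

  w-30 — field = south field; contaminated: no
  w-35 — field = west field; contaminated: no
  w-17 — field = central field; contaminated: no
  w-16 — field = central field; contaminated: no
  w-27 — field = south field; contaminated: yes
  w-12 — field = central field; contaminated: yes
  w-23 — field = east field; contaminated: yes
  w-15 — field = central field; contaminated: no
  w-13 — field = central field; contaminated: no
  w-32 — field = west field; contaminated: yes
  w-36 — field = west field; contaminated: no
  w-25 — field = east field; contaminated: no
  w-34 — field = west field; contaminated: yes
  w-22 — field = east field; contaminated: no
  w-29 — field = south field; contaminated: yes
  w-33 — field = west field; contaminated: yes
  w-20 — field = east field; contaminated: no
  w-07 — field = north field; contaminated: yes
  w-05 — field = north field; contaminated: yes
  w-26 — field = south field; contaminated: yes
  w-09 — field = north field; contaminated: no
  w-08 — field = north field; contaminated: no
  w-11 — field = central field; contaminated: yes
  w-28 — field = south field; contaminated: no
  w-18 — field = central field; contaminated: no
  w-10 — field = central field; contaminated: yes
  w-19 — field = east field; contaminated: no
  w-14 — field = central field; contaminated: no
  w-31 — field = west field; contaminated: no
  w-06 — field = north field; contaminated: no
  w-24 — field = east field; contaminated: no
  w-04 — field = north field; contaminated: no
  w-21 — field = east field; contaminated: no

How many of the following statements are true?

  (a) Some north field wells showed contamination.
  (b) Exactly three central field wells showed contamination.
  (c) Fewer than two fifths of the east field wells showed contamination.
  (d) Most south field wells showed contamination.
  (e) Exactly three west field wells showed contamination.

5

(a) north field: |A| = 6, |A ∩ B| = 2; needs A ∩ B ≠ ∅ (|A ∩ B| ≥ 1) — true.
(b) central field: |A| = 9, |A ∩ B| = 3; needs |A ∩ B| = 3 — true.
(c) east field: |A| = 7, |A ∩ B| = 1; needs |A ∩ B| / |A| < 2/5 — true.
(d) south field: |A| = 5, |A ∩ B| = 3; needs |A ∩ B| > |A ∖ B| — true.
(e) west field: |A| = 6, |A ∩ B| = 3; needs |A ∩ B| = 3 — true.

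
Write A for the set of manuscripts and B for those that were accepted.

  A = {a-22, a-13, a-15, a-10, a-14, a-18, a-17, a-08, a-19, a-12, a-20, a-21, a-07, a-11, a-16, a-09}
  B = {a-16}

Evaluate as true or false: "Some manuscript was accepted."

True

'Some manuscript was accepted' holds iff A ∩ B ≠ ∅ (|A ∩ B| ≥ 1).
|A| = 16, |A ∩ B| = 1, |A ∖ B| = 15.
So the statement is true.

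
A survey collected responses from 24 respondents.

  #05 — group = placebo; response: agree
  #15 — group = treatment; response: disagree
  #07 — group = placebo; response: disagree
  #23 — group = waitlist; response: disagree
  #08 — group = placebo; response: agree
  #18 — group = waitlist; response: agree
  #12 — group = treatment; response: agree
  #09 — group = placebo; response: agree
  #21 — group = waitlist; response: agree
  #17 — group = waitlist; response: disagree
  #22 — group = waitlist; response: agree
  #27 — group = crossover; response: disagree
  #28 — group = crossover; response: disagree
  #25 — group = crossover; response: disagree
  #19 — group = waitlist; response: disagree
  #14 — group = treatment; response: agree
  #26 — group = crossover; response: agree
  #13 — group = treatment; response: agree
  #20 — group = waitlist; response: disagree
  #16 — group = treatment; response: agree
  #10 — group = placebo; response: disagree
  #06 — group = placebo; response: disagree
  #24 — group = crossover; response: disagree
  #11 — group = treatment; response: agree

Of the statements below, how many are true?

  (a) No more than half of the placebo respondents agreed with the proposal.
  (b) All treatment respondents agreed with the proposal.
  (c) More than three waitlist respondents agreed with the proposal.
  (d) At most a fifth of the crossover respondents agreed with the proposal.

2

(a) placebo: |A| = 6, |A ∩ B| = 3; needs |A ∩ B| ≤ |A ∖ B| — true.
(b) treatment: |A| = 6, |A ∩ B| = 5; needs A ⊆ B, i.e. every element of A is in B (|A ∖ B| = 0) — false.
(c) waitlist: |A| = 7, |A ∩ B| = 3; needs |A ∩ B| > 3 — false.
(d) crossover: |A| = 5, |A ∩ B| = 1; needs |A ∩ B| / |A| ≤ 1/5 — true.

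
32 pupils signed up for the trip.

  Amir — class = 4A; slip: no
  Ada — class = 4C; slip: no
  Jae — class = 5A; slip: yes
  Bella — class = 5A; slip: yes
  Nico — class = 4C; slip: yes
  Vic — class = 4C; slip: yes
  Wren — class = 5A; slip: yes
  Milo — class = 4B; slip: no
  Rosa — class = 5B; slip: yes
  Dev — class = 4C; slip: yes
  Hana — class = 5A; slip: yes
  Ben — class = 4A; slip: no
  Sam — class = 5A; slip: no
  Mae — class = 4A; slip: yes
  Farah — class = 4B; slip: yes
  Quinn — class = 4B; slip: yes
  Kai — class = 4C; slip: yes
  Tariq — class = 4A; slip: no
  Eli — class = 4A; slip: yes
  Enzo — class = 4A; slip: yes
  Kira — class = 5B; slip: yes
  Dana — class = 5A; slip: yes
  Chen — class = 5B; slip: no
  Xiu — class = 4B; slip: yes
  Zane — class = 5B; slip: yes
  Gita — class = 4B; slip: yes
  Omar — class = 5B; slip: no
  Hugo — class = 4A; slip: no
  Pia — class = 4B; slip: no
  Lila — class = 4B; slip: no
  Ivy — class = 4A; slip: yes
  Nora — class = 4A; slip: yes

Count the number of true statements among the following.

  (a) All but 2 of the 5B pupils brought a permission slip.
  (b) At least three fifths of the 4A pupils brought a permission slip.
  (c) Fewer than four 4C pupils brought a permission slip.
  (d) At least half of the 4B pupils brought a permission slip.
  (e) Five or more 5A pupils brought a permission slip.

(a) 5B: |A| = 5, |A ∩ B| = 3; needs |A ∖ B| = 2 — true.
(b) 4A: |A| = 9, |A ∩ B| = 5; needs |A ∩ B| / |A| ≥ 3/5 — false.
(c) 4C: |A| = 5, |A ∩ B| = 4; needs |A ∩ B| < 4 — false.
(d) 4B: |A| = 7, |A ∩ B| = 4; needs |A ∩ B| ≥ |A ∖ B| — true.
(e) 5A: |A| = 6, |A ∩ B| = 5; needs |A ∩ B| ≥ 5 — true.

3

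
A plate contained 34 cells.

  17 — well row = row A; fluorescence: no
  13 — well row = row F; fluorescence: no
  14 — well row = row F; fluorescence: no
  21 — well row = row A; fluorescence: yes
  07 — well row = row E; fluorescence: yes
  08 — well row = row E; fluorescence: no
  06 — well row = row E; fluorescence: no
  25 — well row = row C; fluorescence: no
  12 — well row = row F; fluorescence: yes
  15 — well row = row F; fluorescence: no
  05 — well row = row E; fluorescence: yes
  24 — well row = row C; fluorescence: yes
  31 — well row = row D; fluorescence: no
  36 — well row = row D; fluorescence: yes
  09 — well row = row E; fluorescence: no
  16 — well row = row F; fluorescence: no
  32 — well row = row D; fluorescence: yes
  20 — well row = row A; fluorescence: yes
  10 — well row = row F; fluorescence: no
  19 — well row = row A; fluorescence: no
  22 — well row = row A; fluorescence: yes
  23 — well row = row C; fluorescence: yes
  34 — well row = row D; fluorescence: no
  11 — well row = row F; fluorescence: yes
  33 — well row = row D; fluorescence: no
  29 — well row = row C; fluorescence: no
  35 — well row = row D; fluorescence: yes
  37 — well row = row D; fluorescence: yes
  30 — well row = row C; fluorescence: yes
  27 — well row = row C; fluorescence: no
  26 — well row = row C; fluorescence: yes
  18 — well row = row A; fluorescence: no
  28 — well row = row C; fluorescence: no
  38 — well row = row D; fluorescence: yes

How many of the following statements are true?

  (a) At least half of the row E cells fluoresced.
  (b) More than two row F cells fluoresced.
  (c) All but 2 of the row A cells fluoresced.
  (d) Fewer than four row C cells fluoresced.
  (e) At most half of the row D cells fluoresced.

0

(a) row E: |A| = 5, |A ∩ B| = 2; needs |A ∩ B| ≥ |A ∖ B| — false.
(b) row F: |A| = 7, |A ∩ B| = 2; needs |A ∩ B| > 2 — false.
(c) row A: |A| = 6, |A ∩ B| = 3; needs |A ∖ B| = 2 — false.
(d) row C: |A| = 8, |A ∩ B| = 4; needs |A ∩ B| < 4 — false.
(e) row D: |A| = 8, |A ∩ B| = 5; needs |A ∩ B| ≤ |A ∖ B| — false.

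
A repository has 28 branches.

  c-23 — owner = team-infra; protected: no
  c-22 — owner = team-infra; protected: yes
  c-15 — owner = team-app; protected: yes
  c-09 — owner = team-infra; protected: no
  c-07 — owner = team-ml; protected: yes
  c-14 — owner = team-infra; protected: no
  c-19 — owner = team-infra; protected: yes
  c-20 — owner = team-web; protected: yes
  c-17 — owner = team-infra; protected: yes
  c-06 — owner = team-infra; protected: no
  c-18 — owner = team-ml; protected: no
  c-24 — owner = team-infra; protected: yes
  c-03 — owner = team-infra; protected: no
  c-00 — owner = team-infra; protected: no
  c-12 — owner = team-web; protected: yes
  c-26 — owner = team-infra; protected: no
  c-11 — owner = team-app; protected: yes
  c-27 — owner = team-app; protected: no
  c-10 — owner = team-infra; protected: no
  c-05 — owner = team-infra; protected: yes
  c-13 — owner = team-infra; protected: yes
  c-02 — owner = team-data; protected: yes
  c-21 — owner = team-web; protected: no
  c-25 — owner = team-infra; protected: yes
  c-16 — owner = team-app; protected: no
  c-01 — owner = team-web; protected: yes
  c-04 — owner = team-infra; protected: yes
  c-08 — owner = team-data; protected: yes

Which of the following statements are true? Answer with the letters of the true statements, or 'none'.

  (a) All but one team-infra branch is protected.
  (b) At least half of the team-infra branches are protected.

|A| = 16, |A ∩ B| = 8, |A ∖ B| = 8.
(a) |A ∖ B| = 1: fails.
(b) |A ∩ B| ≥ |A ∖ B|: holds.

(b)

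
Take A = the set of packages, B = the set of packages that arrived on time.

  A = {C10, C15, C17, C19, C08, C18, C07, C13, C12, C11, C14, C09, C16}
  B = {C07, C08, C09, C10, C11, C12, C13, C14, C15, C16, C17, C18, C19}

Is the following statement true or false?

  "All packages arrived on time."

True

Truth condition: A ⊆ B, i.e. every element of A is in B (|A ∖ B| = 0).
A (the restrictor) = {C10, C15, C17, C19, C08, C18, C07, C13, C12, C11, C14, C09, C16}, |A| = 13.
A ∖ B = {}, so |A ∖ B| = 0.
So the statement is true.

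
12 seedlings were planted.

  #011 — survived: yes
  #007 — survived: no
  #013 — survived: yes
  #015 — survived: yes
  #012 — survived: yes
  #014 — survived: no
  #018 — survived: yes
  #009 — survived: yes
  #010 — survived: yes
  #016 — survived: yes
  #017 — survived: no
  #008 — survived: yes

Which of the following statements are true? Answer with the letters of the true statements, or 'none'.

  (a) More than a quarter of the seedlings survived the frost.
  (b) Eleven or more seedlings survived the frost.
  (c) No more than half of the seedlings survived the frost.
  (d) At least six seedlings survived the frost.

|A| = 12, |A ∩ B| = 9, |A ∖ B| = 3.
(a) |A ∩ B| / |A| > 1/4: holds.
(b) |A ∩ B| ≥ 11: fails.
(c) |A ∩ B| ≤ |A ∖ B|: fails.
(d) |A ∩ B| ≥ 6: holds.

(a), (d)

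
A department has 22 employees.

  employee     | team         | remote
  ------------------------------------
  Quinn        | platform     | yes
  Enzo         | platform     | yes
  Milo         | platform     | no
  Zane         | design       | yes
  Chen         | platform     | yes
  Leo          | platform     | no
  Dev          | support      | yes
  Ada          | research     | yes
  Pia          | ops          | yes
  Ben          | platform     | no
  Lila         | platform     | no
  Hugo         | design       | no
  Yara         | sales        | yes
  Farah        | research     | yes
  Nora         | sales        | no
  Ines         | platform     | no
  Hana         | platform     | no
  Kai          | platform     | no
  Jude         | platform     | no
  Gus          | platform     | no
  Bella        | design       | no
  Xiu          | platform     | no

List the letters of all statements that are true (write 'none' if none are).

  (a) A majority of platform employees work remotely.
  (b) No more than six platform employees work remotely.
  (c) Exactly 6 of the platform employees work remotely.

|A| = 13, |A ∩ B| = 3, |A ∖ B| = 10.
(a) |A ∩ B| > |A ∖ B|: fails.
(b) |A ∩ B| ≤ 6: holds.
(c) |A ∩ B| = 6: fails.

(b)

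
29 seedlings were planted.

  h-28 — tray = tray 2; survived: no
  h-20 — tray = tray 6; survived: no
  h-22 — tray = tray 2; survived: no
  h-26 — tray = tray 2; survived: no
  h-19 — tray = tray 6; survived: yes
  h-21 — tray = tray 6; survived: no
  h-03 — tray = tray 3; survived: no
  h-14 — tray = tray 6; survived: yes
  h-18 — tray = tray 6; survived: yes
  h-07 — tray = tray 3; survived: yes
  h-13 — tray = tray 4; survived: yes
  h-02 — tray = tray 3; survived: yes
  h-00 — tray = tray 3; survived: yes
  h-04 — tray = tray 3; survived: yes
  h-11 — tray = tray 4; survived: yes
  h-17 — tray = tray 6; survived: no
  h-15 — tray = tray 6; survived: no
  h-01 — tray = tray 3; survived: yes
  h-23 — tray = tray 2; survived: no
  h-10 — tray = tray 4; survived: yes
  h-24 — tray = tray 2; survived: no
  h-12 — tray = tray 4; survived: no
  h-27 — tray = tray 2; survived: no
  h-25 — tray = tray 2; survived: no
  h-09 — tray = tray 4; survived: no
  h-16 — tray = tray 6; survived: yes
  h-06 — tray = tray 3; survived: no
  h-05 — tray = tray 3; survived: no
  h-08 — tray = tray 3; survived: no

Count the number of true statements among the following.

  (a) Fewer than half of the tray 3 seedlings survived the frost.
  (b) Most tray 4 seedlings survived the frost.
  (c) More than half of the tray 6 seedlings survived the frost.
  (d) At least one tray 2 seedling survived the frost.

1

(a) tray 3: |A| = 9, |A ∩ B| = 5; needs |A ∩ B| < |A ∖ B| — false.
(b) tray 4: |A| = 5, |A ∩ B| = 3; needs |A ∩ B| > |A ∖ B| — true.
(c) tray 6: |A| = 8, |A ∩ B| = 4; needs |A ∩ B| > |A ∖ B| — false.
(d) tray 2: |A| = 7, |A ∩ B| = 0; needs A ∩ B ≠ ∅ (|A ∩ B| ≥ 1) — false.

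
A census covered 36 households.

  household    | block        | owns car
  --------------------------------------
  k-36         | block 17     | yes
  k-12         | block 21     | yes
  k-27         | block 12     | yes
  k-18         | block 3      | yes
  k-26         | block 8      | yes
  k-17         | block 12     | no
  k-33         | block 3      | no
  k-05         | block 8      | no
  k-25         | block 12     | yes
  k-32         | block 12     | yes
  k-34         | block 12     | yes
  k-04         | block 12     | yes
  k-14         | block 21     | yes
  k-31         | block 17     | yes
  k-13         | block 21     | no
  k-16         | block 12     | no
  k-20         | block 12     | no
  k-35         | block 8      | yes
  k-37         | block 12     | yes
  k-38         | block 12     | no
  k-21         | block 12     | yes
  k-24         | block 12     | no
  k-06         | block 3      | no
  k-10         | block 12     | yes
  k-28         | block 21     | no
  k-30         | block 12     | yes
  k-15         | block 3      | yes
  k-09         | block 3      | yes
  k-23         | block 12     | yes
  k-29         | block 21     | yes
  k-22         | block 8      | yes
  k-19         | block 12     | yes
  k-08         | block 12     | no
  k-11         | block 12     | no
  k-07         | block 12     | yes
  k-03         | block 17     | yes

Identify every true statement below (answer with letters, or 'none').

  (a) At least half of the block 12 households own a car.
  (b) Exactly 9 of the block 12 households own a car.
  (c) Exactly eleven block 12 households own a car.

(a)

|A| = 19, |A ∩ B| = 12, |A ∖ B| = 7.
(a) |A ∩ B| ≥ |A ∖ B|: holds.
(b) |A ∩ B| = 9: fails.
(c) |A ∩ B| = 11: fails.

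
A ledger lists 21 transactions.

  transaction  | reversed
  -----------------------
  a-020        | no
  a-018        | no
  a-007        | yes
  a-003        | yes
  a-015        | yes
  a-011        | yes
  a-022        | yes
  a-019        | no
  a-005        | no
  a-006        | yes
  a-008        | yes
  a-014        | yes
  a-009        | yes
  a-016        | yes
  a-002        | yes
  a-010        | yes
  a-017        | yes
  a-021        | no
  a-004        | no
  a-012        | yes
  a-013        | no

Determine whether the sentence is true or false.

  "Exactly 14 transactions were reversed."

True

The determiner here denotes the relation: |A ∩ B| = 14.
|A| = 21, |A ∩ B| = 14, |A ∖ B| = 7.
|A ∩ B| = 14, so the statement is true.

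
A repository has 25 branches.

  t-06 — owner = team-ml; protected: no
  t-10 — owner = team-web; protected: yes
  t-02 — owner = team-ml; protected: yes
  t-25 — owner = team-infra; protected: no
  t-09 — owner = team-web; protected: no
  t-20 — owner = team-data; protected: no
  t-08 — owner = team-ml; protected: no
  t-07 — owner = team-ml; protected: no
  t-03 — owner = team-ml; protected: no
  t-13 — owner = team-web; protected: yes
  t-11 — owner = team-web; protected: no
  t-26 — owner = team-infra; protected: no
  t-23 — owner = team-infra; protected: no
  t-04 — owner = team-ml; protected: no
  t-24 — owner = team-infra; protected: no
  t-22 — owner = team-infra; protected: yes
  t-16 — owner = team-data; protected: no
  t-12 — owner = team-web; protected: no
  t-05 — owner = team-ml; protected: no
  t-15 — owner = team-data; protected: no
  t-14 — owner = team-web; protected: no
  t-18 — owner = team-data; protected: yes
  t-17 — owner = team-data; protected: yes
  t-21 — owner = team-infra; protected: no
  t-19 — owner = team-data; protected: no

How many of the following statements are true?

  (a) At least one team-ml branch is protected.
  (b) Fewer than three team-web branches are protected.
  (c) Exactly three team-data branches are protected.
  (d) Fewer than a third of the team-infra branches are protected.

3

(a) team-ml: |A| = 7, |A ∩ B| = 1; needs A ∩ B ≠ ∅ (|A ∩ B| ≥ 1) — true.
(b) team-web: |A| = 6, |A ∩ B| = 2; needs |A ∩ B| < 3 — true.
(c) team-data: |A| = 6, |A ∩ B| = 2; needs |A ∩ B| = 3 — false.
(d) team-infra: |A| = 6, |A ∩ B| = 1; needs |A ∩ B| / |A| < 1/3 — true.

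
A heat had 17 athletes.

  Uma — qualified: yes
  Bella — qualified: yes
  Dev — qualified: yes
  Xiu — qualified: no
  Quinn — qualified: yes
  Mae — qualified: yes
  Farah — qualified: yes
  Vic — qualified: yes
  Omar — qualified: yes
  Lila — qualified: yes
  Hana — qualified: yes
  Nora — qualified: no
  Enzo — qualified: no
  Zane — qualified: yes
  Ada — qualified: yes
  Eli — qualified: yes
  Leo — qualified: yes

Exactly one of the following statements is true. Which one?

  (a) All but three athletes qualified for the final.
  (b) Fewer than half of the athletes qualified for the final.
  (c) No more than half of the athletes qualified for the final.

|A| = 17, |A ∩ B| = 14, |A ∖ B| = 3.
(a) requires |A ∖ B| = 3: true.
(b) requires |A ∩ B| < |A ∖ B|: false.
(c) requires |A ∩ B| ≤ |A ∖ B|: false.

(a)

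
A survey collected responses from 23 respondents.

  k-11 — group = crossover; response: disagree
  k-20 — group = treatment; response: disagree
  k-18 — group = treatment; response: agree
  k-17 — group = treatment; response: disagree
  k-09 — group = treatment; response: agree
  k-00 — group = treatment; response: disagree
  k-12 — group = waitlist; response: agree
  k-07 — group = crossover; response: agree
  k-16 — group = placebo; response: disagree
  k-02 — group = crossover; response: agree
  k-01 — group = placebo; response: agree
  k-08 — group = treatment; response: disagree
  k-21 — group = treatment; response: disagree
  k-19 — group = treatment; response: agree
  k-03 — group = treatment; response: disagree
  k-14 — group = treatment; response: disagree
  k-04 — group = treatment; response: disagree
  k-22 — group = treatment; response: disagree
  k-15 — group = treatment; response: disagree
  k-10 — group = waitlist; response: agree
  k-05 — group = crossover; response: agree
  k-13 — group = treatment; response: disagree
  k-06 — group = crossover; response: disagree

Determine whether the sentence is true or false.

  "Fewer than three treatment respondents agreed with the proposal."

False

The determiner here denotes the relation: |A ∩ B| < 3.
A (the restrictor) = {k-20, k-18, k-17, k-09, k-00, k-08, k-21, k-19, k-03, k-14, k-04, k-22, k-15, k-13}, |A| = 14.
A ∩ B = {k-18, k-09, k-19}, so |A ∩ B| = 3.
|A ∩ B| = 3, so the statement is false.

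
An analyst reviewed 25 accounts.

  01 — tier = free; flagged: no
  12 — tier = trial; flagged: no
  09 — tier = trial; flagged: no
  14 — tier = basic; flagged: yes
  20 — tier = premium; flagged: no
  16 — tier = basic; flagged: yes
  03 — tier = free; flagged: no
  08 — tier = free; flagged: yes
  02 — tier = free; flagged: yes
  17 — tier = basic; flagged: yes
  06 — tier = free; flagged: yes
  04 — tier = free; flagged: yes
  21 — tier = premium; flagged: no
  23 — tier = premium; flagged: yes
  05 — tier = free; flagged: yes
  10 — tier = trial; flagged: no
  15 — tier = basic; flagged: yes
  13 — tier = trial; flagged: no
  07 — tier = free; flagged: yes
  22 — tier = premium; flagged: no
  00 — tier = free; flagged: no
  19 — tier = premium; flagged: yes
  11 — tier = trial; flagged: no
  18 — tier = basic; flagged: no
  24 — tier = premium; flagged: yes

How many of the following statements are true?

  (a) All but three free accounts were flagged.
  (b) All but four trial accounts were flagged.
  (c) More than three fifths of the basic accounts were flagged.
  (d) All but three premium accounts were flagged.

3

(a) free: |A| = 9, |A ∩ B| = 6; needs |A ∖ B| = 3 — true.
(b) trial: |A| = 5, |A ∩ B| = 0; needs |A ∖ B| = 4 — false.
(c) basic: |A| = 5, |A ∩ B| = 4; needs |A ∩ B| / |A| > 3/5 — true.
(d) premium: |A| = 6, |A ∩ B| = 3; needs |A ∖ B| = 3 — true.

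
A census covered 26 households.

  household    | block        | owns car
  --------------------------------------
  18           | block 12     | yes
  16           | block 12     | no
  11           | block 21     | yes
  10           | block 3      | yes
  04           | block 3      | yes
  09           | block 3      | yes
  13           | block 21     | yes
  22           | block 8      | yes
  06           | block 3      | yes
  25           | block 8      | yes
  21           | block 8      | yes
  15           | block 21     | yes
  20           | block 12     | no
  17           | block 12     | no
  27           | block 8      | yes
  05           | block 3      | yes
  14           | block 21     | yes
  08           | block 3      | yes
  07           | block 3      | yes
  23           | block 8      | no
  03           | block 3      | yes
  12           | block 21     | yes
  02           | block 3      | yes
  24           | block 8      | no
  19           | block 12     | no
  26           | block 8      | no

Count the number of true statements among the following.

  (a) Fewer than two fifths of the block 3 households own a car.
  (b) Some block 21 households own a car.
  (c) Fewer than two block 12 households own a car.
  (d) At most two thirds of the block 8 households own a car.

3

(a) block 3: |A| = 9, |A ∩ B| = 9; needs |A ∩ B| / |A| < 2/5 — false.
(b) block 21: |A| = 5, |A ∩ B| = 5; needs A ∩ B ≠ ∅ (|A ∩ B| ≥ 1) — true.
(c) block 12: |A| = 5, |A ∩ B| = 1; needs |A ∩ B| < 2 — true.
(d) block 8: |A| = 7, |A ∩ B| = 4; needs |A ∩ B| / |A| ≤ 2/3 — true.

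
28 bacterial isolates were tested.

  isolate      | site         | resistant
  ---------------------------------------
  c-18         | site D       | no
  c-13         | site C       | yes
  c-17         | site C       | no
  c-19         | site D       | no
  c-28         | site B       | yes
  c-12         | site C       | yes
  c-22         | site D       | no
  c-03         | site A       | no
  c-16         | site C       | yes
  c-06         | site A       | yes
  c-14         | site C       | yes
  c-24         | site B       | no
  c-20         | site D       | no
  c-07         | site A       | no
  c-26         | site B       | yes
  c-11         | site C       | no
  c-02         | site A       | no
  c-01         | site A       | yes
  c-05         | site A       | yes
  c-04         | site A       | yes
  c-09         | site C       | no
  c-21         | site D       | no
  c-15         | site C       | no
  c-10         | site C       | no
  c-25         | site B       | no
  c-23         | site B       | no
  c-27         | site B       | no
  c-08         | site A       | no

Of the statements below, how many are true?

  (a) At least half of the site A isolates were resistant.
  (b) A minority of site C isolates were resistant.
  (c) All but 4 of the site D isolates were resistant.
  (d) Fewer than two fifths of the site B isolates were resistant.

(a) site A: |A| = 8, |A ∩ B| = 4; needs |A ∩ B| ≥ |A ∖ B| — true.
(b) site C: |A| = 9, |A ∩ B| = 4; needs |A ∩ B| < |A ∖ B| — true.
(c) site D: |A| = 5, |A ∩ B| = 0; needs |A ∖ B| = 4 — false.
(d) site B: |A| = 6, |A ∩ B| = 2; needs |A ∩ B| / |A| < 2/5 — true.

3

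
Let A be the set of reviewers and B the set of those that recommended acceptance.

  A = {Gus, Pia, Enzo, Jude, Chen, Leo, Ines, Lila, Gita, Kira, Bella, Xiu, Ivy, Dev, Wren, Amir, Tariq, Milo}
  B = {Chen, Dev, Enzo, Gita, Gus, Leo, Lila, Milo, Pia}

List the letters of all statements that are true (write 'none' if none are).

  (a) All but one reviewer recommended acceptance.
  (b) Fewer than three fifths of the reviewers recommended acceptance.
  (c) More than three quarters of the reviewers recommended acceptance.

(b)

|A| = 18, |A ∩ B| = 9, |A ∖ B| = 9.
(a) |A ∖ B| = 1: fails.
(b) |A ∩ B| / |A| < 3/5: holds.
(c) |A ∩ B| / |A| > 3/4: fails.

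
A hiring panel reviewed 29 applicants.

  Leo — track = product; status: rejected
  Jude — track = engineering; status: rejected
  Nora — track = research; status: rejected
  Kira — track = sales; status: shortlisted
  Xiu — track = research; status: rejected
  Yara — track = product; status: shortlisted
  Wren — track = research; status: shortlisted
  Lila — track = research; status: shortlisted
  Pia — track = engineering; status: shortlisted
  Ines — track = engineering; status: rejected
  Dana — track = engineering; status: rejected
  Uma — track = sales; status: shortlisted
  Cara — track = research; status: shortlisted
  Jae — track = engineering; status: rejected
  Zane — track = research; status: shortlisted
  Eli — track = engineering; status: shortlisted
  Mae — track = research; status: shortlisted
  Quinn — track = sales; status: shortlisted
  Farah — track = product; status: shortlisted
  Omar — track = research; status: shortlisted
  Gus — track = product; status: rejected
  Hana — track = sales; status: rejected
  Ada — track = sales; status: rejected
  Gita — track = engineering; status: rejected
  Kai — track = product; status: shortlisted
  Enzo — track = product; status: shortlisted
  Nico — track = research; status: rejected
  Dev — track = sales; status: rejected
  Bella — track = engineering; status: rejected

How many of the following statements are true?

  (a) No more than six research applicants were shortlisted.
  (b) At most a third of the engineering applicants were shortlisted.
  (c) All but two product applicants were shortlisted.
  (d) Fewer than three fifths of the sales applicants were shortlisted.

4

(a) research: |A| = 9, |A ∩ B| = 6; needs |A ∩ B| ≤ 6 — true.
(b) engineering: |A| = 8, |A ∩ B| = 2; needs |A ∩ B| / |A| ≤ 1/3 — true.
(c) product: |A| = 6, |A ∩ B| = 4; needs |A ∖ B| = 2 — true.
(d) sales: |A| = 6, |A ∩ B| = 3; needs |A ∩ B| / |A| < 3/5 — true.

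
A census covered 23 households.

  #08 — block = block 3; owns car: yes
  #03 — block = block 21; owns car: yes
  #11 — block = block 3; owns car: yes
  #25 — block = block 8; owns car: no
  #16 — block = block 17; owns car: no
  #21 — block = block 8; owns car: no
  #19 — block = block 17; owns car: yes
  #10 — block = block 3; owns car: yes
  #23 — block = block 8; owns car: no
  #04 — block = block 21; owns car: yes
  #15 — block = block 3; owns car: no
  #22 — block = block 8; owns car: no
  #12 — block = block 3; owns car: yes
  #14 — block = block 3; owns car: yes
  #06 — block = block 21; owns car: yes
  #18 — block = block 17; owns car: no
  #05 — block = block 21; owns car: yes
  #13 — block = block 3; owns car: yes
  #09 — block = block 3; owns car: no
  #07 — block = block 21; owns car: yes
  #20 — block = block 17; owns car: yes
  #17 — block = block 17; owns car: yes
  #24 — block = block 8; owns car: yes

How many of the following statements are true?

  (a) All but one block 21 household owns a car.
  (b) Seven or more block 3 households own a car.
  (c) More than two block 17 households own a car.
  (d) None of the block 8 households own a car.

(a) block 21: |A| = 5, |A ∩ B| = 5; needs |A ∖ B| = 1 — false.
(b) block 3: |A| = 8, |A ∩ B| = 6; needs |A ∩ B| ≥ 7 — false.
(c) block 17: |A| = 5, |A ∩ B| = 3; needs |A ∩ B| > 2 — true.
(d) block 8: |A| = 5, |A ∩ B| = 1; needs A ∩ B = ∅ (|A ∩ B| = 0) — false.

1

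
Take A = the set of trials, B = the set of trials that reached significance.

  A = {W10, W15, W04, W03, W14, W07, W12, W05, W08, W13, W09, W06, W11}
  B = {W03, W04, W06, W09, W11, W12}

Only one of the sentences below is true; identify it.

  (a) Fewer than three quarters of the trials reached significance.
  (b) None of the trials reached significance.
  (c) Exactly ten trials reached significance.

|A| = 13, |A ∩ B| = 6, |A ∖ B| = 7.
(a) requires |A ∩ B| / |A| < 3/4: true.
(b) requires A ∩ B = ∅ (|A ∩ B| = 0): false.
(c) requires |A ∩ B| = 10: false.

(a)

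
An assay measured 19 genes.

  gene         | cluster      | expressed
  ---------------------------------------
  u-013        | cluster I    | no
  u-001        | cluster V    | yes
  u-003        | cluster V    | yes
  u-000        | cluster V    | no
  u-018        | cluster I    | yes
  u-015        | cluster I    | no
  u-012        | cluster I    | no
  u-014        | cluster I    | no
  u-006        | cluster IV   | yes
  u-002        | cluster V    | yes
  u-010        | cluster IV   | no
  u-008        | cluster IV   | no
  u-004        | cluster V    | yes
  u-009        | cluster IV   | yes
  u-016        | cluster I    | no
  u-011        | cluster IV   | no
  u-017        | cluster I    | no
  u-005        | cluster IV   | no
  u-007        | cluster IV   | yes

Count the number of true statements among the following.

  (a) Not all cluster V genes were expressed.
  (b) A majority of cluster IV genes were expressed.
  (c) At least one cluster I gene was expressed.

(a) cluster V: |A| = 5, |A ∩ B| = 4; needs A ⊄ B (|A ∖ B| ≥ 1) — true.
(b) cluster IV: |A| = 7, |A ∩ B| = 3; needs |A ∩ B| > |A ∖ B| — false.
(c) cluster I: |A| = 7, |A ∩ B| = 1; needs A ∩ B ≠ ∅ (|A ∩ B| ≥ 1) — true.

2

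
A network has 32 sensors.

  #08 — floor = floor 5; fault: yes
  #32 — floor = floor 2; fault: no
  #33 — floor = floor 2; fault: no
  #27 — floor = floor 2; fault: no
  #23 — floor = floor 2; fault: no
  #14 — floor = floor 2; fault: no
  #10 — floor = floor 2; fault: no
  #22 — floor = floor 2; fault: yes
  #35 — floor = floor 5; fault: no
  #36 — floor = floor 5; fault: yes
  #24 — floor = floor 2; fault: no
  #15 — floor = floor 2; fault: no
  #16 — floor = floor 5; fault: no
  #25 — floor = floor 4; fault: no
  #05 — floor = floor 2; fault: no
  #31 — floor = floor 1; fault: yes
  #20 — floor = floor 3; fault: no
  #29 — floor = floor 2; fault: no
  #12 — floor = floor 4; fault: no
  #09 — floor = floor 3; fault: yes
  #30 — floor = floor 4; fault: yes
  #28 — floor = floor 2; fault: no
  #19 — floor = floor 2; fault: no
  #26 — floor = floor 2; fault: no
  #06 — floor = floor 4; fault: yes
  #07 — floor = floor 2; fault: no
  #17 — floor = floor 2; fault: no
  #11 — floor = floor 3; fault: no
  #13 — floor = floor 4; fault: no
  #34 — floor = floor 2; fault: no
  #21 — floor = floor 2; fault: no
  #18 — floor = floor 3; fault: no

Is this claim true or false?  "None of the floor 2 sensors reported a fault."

'None of the floor 2 sensors reported a fault' holds iff A ∩ B = ∅ (|A ∩ B| = 0).
|A| = 18, |A ∩ B| = 1, |A ∖ B| = 17.
So the statement is false.

False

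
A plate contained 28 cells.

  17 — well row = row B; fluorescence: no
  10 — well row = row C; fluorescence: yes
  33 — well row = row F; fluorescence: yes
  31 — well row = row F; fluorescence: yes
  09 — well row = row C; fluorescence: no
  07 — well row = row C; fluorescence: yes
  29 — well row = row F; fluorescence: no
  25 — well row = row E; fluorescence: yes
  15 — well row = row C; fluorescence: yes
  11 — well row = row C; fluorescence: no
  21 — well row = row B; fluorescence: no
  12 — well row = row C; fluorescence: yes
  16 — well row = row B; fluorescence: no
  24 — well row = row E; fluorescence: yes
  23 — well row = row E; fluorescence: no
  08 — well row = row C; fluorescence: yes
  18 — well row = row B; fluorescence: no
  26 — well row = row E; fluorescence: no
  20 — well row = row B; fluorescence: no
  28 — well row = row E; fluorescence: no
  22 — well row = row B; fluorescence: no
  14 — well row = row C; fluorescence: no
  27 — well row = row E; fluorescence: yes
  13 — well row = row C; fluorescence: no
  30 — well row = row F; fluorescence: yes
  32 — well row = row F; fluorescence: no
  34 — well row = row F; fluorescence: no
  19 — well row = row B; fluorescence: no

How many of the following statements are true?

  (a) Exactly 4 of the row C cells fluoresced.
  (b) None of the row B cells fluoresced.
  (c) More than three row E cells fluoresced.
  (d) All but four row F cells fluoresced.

1

(a) row C: |A| = 9, |A ∩ B| = 5; needs |A ∩ B| = 4 — false.
(b) row B: |A| = 7, |A ∩ B| = 0; needs A ∩ B = ∅ (|A ∩ B| = 0) — true.
(c) row E: |A| = 6, |A ∩ B| = 3; needs |A ∩ B| > 3 — false.
(d) row F: |A| = 6, |A ∩ B| = 3; needs |A ∖ B| = 4 — false.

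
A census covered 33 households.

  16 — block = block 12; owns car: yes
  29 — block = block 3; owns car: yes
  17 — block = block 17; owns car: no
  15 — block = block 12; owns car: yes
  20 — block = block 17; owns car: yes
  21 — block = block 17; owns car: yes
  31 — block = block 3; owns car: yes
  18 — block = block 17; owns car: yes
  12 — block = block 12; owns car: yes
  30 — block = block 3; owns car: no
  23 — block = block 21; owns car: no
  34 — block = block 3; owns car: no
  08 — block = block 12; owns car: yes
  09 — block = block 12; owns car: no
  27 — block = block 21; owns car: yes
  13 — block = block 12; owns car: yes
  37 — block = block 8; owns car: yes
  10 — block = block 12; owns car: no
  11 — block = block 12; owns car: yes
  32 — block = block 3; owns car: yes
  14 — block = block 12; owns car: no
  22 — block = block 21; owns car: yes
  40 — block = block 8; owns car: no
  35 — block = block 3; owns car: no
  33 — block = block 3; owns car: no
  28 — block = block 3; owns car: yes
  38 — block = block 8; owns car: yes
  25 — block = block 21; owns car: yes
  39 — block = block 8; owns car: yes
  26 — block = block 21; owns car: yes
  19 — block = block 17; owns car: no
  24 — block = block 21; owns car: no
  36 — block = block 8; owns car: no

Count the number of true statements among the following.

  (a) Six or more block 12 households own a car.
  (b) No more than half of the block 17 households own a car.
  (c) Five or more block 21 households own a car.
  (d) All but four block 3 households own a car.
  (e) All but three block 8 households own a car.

2

(a) block 12: |A| = 9, |A ∩ B| = 6; needs |A ∩ B| ≥ 6 — true.
(b) block 17: |A| = 5, |A ∩ B| = 3; needs |A ∩ B| ≤ |A ∖ B| — false.
(c) block 21: |A| = 6, |A ∩ B| = 4; needs |A ∩ B| ≥ 5 — false.
(d) block 3: |A| = 8, |A ∩ B| = 4; needs |A ∖ B| = 4 — true.
(e) block 8: |A| = 5, |A ∩ B| = 3; needs |A ∖ B| = 3 — false.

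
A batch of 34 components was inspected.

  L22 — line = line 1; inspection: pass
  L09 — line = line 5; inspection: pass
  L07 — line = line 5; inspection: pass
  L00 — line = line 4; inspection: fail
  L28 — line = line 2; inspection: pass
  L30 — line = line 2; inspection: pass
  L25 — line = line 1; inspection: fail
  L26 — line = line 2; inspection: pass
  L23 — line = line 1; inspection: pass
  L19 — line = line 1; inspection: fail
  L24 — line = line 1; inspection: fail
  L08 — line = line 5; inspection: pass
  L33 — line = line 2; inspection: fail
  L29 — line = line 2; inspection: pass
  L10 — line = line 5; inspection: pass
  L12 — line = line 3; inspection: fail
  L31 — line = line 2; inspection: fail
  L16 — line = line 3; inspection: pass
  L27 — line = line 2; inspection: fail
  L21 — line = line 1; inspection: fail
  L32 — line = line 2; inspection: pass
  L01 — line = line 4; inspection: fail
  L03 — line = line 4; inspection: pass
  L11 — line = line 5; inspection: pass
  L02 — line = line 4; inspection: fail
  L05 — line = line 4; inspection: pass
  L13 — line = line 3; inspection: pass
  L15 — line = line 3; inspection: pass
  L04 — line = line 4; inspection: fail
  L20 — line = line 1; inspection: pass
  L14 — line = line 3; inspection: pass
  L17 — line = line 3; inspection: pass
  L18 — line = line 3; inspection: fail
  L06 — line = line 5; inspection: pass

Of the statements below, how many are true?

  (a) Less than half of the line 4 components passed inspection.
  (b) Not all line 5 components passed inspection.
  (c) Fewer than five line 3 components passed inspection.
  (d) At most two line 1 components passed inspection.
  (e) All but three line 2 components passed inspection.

2

(a) line 4: |A| = 6, |A ∩ B| = 2; needs |A ∩ B| < |A ∖ B| — true.
(b) line 5: |A| = 6, |A ∩ B| = 6; needs A ⊄ B (|A ∖ B| ≥ 1) — false.
(c) line 3: |A| = 7, |A ∩ B| = 5; needs |A ∩ B| < 5 — false.
(d) line 1: |A| = 7, |A ∩ B| = 3; needs |A ∩ B| ≤ 2 — false.
(e) line 2: |A| = 8, |A ∩ B| = 5; needs |A ∖ B| = 3 — true.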